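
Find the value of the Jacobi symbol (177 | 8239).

Reciprocity: 177 ≡ 1 and 8239 ≡ 3 (mod 4), so (177/8239) = +(8239/177).
Reduce top mod 177: now compute (97/177).
Reciprocity: 97 ≡ 1 and 177 ≡ 1 (mod 4), so (97/177) = +(177/97).
Reduce top mod 97: now compute (80/97).
Pull out 2^4: since 97 ≡ 1 (mod 8), (2/97) = +1, so (2/97)^4 = +1.
Reciprocity: 5 ≡ 1 and 97 ≡ 1 (mod 4), so (5/97) = +(97/5).
Reduce top mod 5: now compute (2/5).
Pull out 2: since 5 ≡ 5 (mod 8), (2/5) = -1.
Reached (1/5) = 1. Collecting the sign flips along the way, the symbol is -1.

-1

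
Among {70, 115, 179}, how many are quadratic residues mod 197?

(70/197) = +1 → QR.
(115/197) = -1 → non-residue.
(179/197) = -1 → non-residue.
Total quadratic residues among the 3: 1.

1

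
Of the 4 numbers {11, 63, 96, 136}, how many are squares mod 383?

3

(11/383) = -1 → non-residue.
(63/383) = +1 → QR.
(96/383) = +1 → QR.
(136/383) = +1 → QR.
Total quadratic residues among the 4: 3.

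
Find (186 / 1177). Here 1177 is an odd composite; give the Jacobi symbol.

Pull out 2: since 1177 ≡ 1 (mod 8), (2/1177) = +1.
Reciprocity: 93 ≡ 1 and 1177 ≡ 1 (mod 4), so (93/1177) = +(1177/93).
Reduce top mod 93: now compute (61/93).
Reciprocity: 61 ≡ 1 and 93 ≡ 1 (mod 4), so (61/93) = +(93/61).
Reduce top mod 61: now compute (32/61).
Pull out 2^5: since 61 ≡ 5 (mod 8), (2/61) = -1, so (2/61)^5 = -1.
Reached (1/61) = 1. Collecting the sign flips along the way, the symbol is -1.

-1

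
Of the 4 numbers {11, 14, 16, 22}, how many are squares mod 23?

1

(11/23) = -1 → non-residue.
(14/23) = -1 → non-residue.
(16/23) = +1 → QR.
(22/23) = -1 → non-residue.
Total quadratic residues among the 4: 1.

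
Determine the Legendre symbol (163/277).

-1

Reciprocity: 163 ≡ 3 and 277 ≡ 1 (mod 4), so (163/277) = +(277/163).
Reduce top mod 163: now compute (114/163).
Pull out 2: since 163 ≡ 3 (mod 8), (2/163) = -1.
Reciprocity: 57 ≡ 1 and 163 ≡ 3 (mod 4), so (57/163) = +(163/57).
Reduce top mod 57: now compute (49/57).
Reciprocity: 49 ≡ 1 and 57 ≡ 1 (mod 4), so (49/57) = +(57/49).
Reduce top mod 49: now compute (8/49).
Pull out 2^3: since 49 ≡ 1 (mod 8), (2/49) = +1, so (2/49)^3 = +1.
Reached (1/49) = 1. Collecting the sign flips along the way, the symbol is -1.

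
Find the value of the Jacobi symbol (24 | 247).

-1

Pull out 2^3: since 247 ≡ 7 (mod 8), (2/247) = +1, so (2/247)^3 = +1.
Reciprocity: 3 ≡ 3 and 247 ≡ 3 (mod 4), so (3/247) = −(247/3).
Reduce top mod 3: now compute (1/3).
Reached (1/3) = 1. Collecting the sign flips along the way, the symbol is -1.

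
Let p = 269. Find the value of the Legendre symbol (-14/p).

Euler's criterion: (-14/269) ≡ 255^134 (mod 269).
255^2 ≡ 196 (mod 269)
255^4 ≡ 218 (mod 269)
255^8 ≡ 180 (mod 269)
255^16 ≡ 120 (mod 269)
255^32 ≡ 143 (mod 269)
255^64 ≡ 5 (mod 269)
255^128 ≡ 25 (mod 269)
255^134 = 255^(128+4+2) ≡ 1 (mod 269).
Result is 1, so (-14/269) = 1.

1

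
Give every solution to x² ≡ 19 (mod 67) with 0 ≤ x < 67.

Since 67 ≡ 3 (mod 4), a square root of 19 is 19^((67+1)/4) = 19^17 mod 67.
Repeated squaring: 19^2≡26, 19^4≡6, 19^8≡36, 19^16≡23 (mod 67).
19^17 = 19^(16+1) ≡ 35 (mod 67).
Check: 35² = 1225 ≡ 19 (mod 67). The two roots are 32 and 35.

32, 35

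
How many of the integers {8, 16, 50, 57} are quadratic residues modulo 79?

(8/79) = +1 → QR.
(16/79) = +1 → QR.
(50/79) = +1 → QR.
(57/79) = -1 → non-residue.
Total quadratic residues among the 4: 3.

3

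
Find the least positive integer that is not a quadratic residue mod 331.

2

(2/331) = −1, so 2 is the smallest positive non-residue mod 331.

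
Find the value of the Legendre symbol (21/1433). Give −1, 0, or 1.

1

Reciprocity: 21 ≡ 1 and 1433 ≡ 1 (mod 4), so (21/1433) = +(1433/21).
Reduce top mod 21: now compute (5/21).
Reciprocity: 5 ≡ 1 and 21 ≡ 1 (mod 4), so (5/21) = +(21/5).
Reduce top mod 5: now compute (1/5).
Reached (1/5) = 1. Collecting the sign flips along the way, the symbol is +1.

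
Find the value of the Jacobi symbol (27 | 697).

1

Reciprocity: 27 ≡ 3 and 697 ≡ 1 (mod 4), so (27/697) = +(697/27).
Reduce top mod 27: now compute (22/27).
Pull out 2: since 27 ≡ 3 (mod 8), (2/27) = -1.
Reciprocity: 11 ≡ 3 and 27 ≡ 3 (mod 4), so (11/27) = −(27/11).
Reduce top mod 11: now compute (5/11).
Reciprocity: 5 ≡ 1 and 11 ≡ 3 (mod 4), so (5/11) = +(11/5).
Reduce top mod 5: now compute (1/5).
Reached (1/5) = 1. Collecting the sign flips along the way, the symbol is +1.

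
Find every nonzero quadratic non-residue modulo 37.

2, 5, 6, 8, 13, 14, 15, 17, 18, 19, 20, 22, 23, 24, 29, 31, 32, 35

Square k = 1,…,18 (k and 37−k give the same square):
1²=1, 2²=4, 3²=9, 4²=16, 5²=25, 6²=36, 7²≡12, 8²≡27, 9²≡7, 10²≡26, 11²≡10, 12²≡33, 13²≡21, 14²≡11, 15²≡3, 16²≡34, 17²≡30, 18²≡28 (mod 37).
The residues are {1, 3, 4, 7, 9, 10, 11, 12, 16, 21, 25, 26, 27, 28, 30, 33, 34, 36}; the non-residues are the remaining 18 nonzero classes.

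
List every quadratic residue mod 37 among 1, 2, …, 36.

Square k = 1,…,18 (k and 37−k give the same square):
1²=1, 2²=4, 3²=9, 4²=16, 5²=25, 6²=36, 7²≡12, 8²≡27, 9²≡7, 10²≡26, 11²≡10, 12²≡33, 13²≡21, 14²≡11, 15²≡3, 16²≡34, 17²≡30, 18²≡28 (mod 37).
So the quadratic residues mod 37 are {1, 3, 4, 7, 9, 10, 11, 12, 16, 21, 25, 26, 27, 28, 30, 33, 34, 36}.

1, 3, 4, 7, 9, 10, 11, 12, 16, 21, 25, 26, 27, 28, 30, 33, 34, 36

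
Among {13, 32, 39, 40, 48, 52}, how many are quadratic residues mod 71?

(13/71) = -1 → non-residue.
(32/71) = +1 → QR.
(39/71) = -1 → non-residue.
(40/71) = +1 → QR.
(48/71) = +1 → QR.
(52/71) = -1 → non-residue.
Total quadratic residues among the 6: 3.

3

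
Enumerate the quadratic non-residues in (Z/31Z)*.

Square k = 1,…,15 (k and 31−k give the same square):
1²=1, 2²=4, 3²=9, 4²=16, 5²=25, 6²≡5, 7²≡18, 8²≡2, 9²≡19, 10²≡7, 11²≡28, 12²≡20, 13²≡14, 14²≡10, 15²≡8 (mod 31).
The residues are {1, 2, 4, 5, 7, 8, 9, 10, 14, 16, 18, 19, 20, 25, 28}; the non-residues are the remaining 15 nonzero classes.

3,6,11,12,13,15,17,21,22,23,24,26,27,29,30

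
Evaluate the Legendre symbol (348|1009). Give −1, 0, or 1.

Euler's criterion: (348/1009) ≡ 348^504 (mod 1009).
348^2 ≡ 24 (mod 1009)
348^4 ≡ 576 (mod 1009)
348^8 ≡ 824 (mod 1009)
348^16 ≡ 928 (mod 1009)
348^32 ≡ 507 (mod 1009)
348^64 ≡ 763 (mod 1009)
348^128 ≡ 985 (mod 1009)
348^256 ≡ 576 (mod 1009)
348^504 = 348^(256+128+64+32+16+8) ≡ 1 (mod 1009).
Result is 1, so (348/1009) = 1.

1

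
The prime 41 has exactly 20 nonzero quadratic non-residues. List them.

3, 6, 7, 11, 12, 13, 14, 15, 17, 19, 22, 24, 26, 27, 28, 29, 30, 34, 35, 38

Square k = 1,…,20 (k and 41−k give the same square):
1²=1, 2²=4, 3²=9, 4²=16, 5²=25, 6²=36, 7²≡8, 8²≡23, 9²≡40, 10²≡18, 11²≡39, 12²≡21, 13²≡5, 14²≡32, 15²≡20, 16²≡10, 17²≡2, 18²≡37, 19²≡33, 20²≡31 (mod 41).
The residues are {1, 2, 4, 5, 8, 9, 10, 16, 18, 20, 21, 23, 25, 31, 32, 33, 36, 37, 39, 40}; the non-residues are the remaining 20 nonzero classes.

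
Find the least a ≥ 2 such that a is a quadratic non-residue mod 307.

(2/307) = −1, so 2 is the smallest positive non-residue mod 307.

2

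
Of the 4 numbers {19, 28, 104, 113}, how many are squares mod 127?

(19/127) = +1 → QR.
(28/127) = -1 → non-residue.
(104/127) = +1 → QR.
(113/127) = +1 → QR.
Total quadratic residues among the 4: 3.

3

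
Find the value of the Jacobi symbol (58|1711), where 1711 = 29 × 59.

Pull out 2: since 1711 ≡ 7 (mod 8), (2/1711) = +1.
Reciprocity: 29 ≡ 1 and 1711 ≡ 3 (mod 4), so (29/1711) = +(1711/29).
Reduce top mod 29: now compute (0/29).
Top reduces to 0: gcd > 1, so the symbol is 0.

0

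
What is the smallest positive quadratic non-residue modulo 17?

3

(2/17) = +1, so 2 is a residue.
(3/17) = −1, so 3 is the smallest positive non-residue mod 17.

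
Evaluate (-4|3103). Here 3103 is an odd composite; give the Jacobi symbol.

-1

First reduce: -4 ≡ 3099 (mod 3103).
Reciprocity: 3099 ≡ 3 and 3103 ≡ 3 (mod 4), so (3099/3103) = −(3103/3099).
Reduce top mod 3099: now compute (4/3099).
Pull out 2^2: since 3099 ≡ 3 (mod 8), (2/3099) = -1, so (2/3099)^2 = +1.
Reached (1/3099) = 1. Collecting the sign flips along the way, the symbol is -1.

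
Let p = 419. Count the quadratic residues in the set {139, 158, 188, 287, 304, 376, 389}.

4

(139/419) = +1 → QR.
(158/419) = -1 → non-residue.
(188/419) = +1 → QR.
(287/419) = +1 → QR.
(304/419) = -1 → non-residue.
(376/419) = -1 → non-residue.
(389/419) = +1 → QR.
Total quadratic residues among the 7: 4.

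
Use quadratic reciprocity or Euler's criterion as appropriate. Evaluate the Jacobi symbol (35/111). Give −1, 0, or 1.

1

Reciprocity: 35 ≡ 3 and 111 ≡ 3 (mod 4), so (35/111) = −(111/35).
Reduce top mod 35: now compute (6/35).
Pull out 2: since 35 ≡ 3 (mod 8), (2/35) = -1.
Reciprocity: 3 ≡ 3 and 35 ≡ 3 (mod 4), so (3/35) = −(35/3).
Reduce top mod 3: now compute (2/3).
Pull out 2: since 3 ≡ 3 (mod 8), (2/3) = -1.
Reached (1/3) = 1. Collecting the sign flips along the way, the symbol is +1.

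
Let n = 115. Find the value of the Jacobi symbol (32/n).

-1

Pull out 2^5: since 115 ≡ 3 (mod 8), (2/115) = -1, so (2/115)^5 = -1.
Reached (1/115) = 1. Collecting the sign flips along the way, the symbol is -1.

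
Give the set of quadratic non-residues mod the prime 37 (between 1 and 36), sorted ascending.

2,5,6,8,13,14,15,17,18,19,20,22,23,24,29,31,32,35

Square k = 1,…,18 (k and 37−k give the same square):
1²=1, 2²=4, 3²=9, 4²=16, 5²=25, 6²=36, 7²≡12, 8²≡27, 9²≡7, 10²≡26, 11²≡10, 12²≡33, 13²≡21, 14²≡11, 15²≡3, 16²≡34, 17²≡30, 18²≡28 (mod 37).
The residues are {1, 3, 4, 7, 9, 10, 11, 12, 16, 21, 25, 26, 27, 28, 30, 33, 34, 36}; the non-residues are the remaining 18 nonzero classes.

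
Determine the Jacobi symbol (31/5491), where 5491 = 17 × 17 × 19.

-1

Reciprocity: 31 ≡ 3 and 5491 ≡ 3 (mod 4), so (31/5491) = −(5491/31).
Reduce top mod 31: now compute (4/31).
Pull out 2^2: since 31 ≡ 7 (mod 8), (2/31) = +1, so (2/31)^2 = +1.
Reached (1/31) = 1. Collecting the sign flips along the way, the symbol is -1.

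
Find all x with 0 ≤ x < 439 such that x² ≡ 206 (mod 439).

49, 390

Since 439 ≡ 3 (mod 4), a square root of 206 is 206^((439+1)/4) = 206^110 mod 439.
Repeated squaring: 206^2≡292, 206^4≡98, 206^8≡385, 206^16≡282, 206^32≡65, 206^64≡274 (mod 439).
206^110 = 206^(64+32+8+4+2) ≡ 49 (mod 439).
Check: 49² = 2401 ≡ 206 (mod 439). The two roots are 49 and 390.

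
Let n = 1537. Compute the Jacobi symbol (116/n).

0

Pull out 2^2: since 1537 ≡ 1 (mod 8), (2/1537) = +1, so (2/1537)^2 = +1.
Reciprocity: 29 ≡ 1 and 1537 ≡ 1 (mod 4), so (29/1537) = +(1537/29).
Reduce top mod 29: now compute (0/29).
Top reduces to 0: gcd > 1, so the symbol is 0.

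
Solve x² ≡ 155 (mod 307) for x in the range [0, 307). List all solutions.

Since 307 ≡ 3 (mod 4), a square root of 155 is 155^((307+1)/4) = 155^77 mod 307.
Repeated squaring: 155^2≡79, 155^4≡101, 155^8≡70, 155^16≡295, 155^32≡144, 155^64≡167 (mod 307).
155^77 = 155^(64+8+4+1) ≡ 259 (mod 307).
Check: 259² = 67081 ≡ 155 (mod 307). The two roots are 48 and 259.

48, 259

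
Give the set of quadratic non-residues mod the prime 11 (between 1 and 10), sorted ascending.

Square k = 1,…,5 (k and 11−k give the same square):
1²=1, 2²=4, 3²=9, 4²≡5, 5²≡3 (mod 11).
The residues are {1, 3, 4, 5, 9}; the non-residues are the remaining 5 nonzero classes.

2 6 7 8 10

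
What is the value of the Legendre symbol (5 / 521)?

Euler's criterion: (5/521) ≡ 5^260 (mod 521).
5^2 ≡ 25 (mod 521)
5^4 ≡ 104 (mod 521)
5^8 ≡ 396 (mod 521)
5^16 ≡ 516 (mod 521)
5^32 ≡ 25 (mod 521)
5^64 ≡ 104 (mod 521)
5^128 ≡ 396 (mod 521)
5^256 ≡ 516 (mod 521)
5^260 = 5^(256+4) ≡ 1 (mod 521).
Result is 1, so (5/521) = 1.

1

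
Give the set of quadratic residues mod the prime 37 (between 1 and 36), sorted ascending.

1, 3, 4, 7, 9, 10, 11, 12, 16, 21, 25, 26, 27, 28, 30, 33, 34, 36

Square k = 1,…,18 (k and 37−k give the same square):
1²=1, 2²=4, 3²=9, 4²=16, 5²=25, 6²=36, 7²≡12, 8²≡27, 9²≡7, 10²≡26, 11²≡10, 12²≡33, 13²≡21, 14²≡11, 15²≡3, 16²≡34, 17²≡30, 18²≡28 (mod 37).
So the quadratic residues mod 37 are {1, 3, 4, 7, 9, 10, 11, 12, 16, 21, 25, 26, 27, 28, 30, 33, 34, 36}.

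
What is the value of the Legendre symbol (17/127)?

Reciprocity: 17 ≡ 1 and 127 ≡ 3 (mod 4), so (17/127) = +(127/17).
Reduce top mod 17: now compute (8/17).
Pull out 2^3: since 17 ≡ 1 (mod 8), (2/17) = +1, so (2/17)^3 = +1.
Reached (1/17) = 1. Collecting the sign flips along the way, the symbol is +1.

1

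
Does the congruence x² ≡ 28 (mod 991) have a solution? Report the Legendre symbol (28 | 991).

-1

Pull out 2^2: since 991 ≡ 7 (mod 8), (2/991) = +1, so (2/991)^2 = +1.
Reciprocity: 7 ≡ 3 and 991 ≡ 3 (mod 4), so (7/991) = −(991/7).
Reduce top mod 7: now compute (4/7).
Pull out 2^2: since 7 ≡ 7 (mod 8), (2/7) = +1, so (2/7)^2 = +1.
Reached (1/7) = 1. Collecting the sign flips along the way, the symbol is -1.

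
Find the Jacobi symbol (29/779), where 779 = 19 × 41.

Reciprocity: 29 ≡ 1 and 779 ≡ 3 (mod 4), so (29/779) = +(779/29).
Reduce top mod 29: now compute (25/29).
Reciprocity: 25 ≡ 1 and 29 ≡ 1 (mod 4), so (25/29) = +(29/25).
Reduce top mod 25: now compute (4/25).
Pull out 2^2: since 25 ≡ 1 (mod 8), (2/25) = +1, so (2/25)^2 = +1.
Reached (1/25) = 1. Collecting the sign flips along the way, the symbol is +1.

1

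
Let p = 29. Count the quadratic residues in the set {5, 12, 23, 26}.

(5/29) = +1 → QR.
(12/29) = -1 → non-residue.
(23/29) = +1 → QR.
(26/29) = -1 → non-residue.
Total quadratic residues among the 4: 2.

2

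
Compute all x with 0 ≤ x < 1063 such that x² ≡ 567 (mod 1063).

Since 1063 ≡ 3 (mod 4), a square root of 567 is 567^((1063+1)/4) = 567^266 mod 1063.
Repeated squaring: 567^2≡463, 567^4≡706, 567^8≡952, 567^16≡628, 567^32≡11, 567^64≡121, 567^128≡822, 567^256≡679 (mod 1063).
567^266 = 567^(256+8+2) ≡ 317 (mod 1063).
Check: 317² = 100489 ≡ 567 (mod 1063). The two roots are 317 and 746.

317, 746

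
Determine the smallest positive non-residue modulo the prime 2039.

(2/2039) = +1, so 2 is a residue.
(3/2039) = +1, so 3 is a residue.
(4/2039) = +1, so 4 is a residue.
(5/2039) = +1, so 5 is a residue.
(6/2039) = +1, so 6 is a residue.
(7/2039) = −1, so 7 is the smallest positive non-residue mod 2039.

7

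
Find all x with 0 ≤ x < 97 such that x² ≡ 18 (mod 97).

42, 55

97 ≡ 1 (mod 4), so we find a root by search.
Trying successive values, 42² = 1764 ≡ 18 (mod 97). The other root is 97 − 42 = 55.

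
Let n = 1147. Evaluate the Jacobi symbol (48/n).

Pull out 2^4: since 1147 ≡ 3 (mod 8), (2/1147) = -1, so (2/1147)^4 = +1.
Reciprocity: 3 ≡ 3 and 1147 ≡ 3 (mod 4), so (3/1147) = −(1147/3).
Reduce top mod 3: now compute (1/3).
Reached (1/3) = 1. Collecting the sign flips along the way, the symbol is -1.

-1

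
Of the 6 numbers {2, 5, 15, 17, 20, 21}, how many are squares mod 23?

(2/23) = +1 → QR.
(5/23) = -1 → non-residue.
(15/23) = -1 → non-residue.
(17/23) = -1 → non-residue.
(20/23) = -1 → non-residue.
(21/23) = -1 → non-residue.
Total quadratic residues among the 6: 1.

1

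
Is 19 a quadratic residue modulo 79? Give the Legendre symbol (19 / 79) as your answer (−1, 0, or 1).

Reciprocity: 19 ≡ 3 and 79 ≡ 3 (mod 4), so (19/79) = −(79/19).
Reduce top mod 19: now compute (3/19).
Reciprocity: 3 ≡ 3 and 19 ≡ 3 (mod 4), so (3/19) = −(19/3).
Reduce top mod 3: now compute (1/3).
Reached (1/3) = 1. Collecting the sign flips along the way, the symbol is +1.

1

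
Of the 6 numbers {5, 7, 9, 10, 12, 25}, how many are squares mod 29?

(5/29) = +1 → QR.
(7/29) = +1 → QR.
(9/29) = +1 → QR.
(10/29) = -1 → non-residue.
(12/29) = -1 → non-residue.
(25/29) = +1 → QR.
Total quadratic residues among the 6: 4.

4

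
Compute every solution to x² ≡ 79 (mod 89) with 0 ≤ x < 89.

41, 48

89 ≡ 1 (mod 4), so we find a root by search.
Trying successive values, 41² = 1681 ≡ 79 (mod 89). The other root is 89 − 41 = 48.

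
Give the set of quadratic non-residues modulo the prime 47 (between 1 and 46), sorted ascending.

5,10,11,13,15,19,20,22,23,26,29,30,31,33,35,38,39,40,41,43,44,45,46

Square k = 1,…,23 (k and 47−k give the same square):
1²=1, 2²=4, 3²=9, 4²=16, 5²=25, 6²=36, 7²≡2, 8²≡17, 9²≡34, 10²≡6, 11²≡27, 12²≡3, 13²≡28, 14²≡8, 15²≡37, 16²≡21, 17²≡7, 18²≡42, 19²≡32, 20²≡24, 21²≡18, 22²≡14, 23²≡12 (mod 47).
The residues are {1, 2, 3, 4, 6, 7, 8, 9, 12, 14, 16, 17, 18, 21, 24, 25, 27, 28, 32, 34, 36, 37, 42}; the non-residues are the remaining 23 nonzero classes.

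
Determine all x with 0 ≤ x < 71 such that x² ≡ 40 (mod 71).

18, 53

Since 71 ≡ 3 (mod 4), a square root of 40 is 40^((71+1)/4) = 40^18 mod 71.
Repeated squaring: 40^2≡38, 40^4≡24, 40^8≡8, 40^16≡64 (mod 71).
40^18 = 40^(16+2) ≡ 18 (mod 71).
Check: 18² = 324 ≡ 40 (mod 71). The two roots are 18 and 53.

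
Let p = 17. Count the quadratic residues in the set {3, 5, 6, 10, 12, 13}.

(3/17) = -1 → non-residue.
(5/17) = -1 → non-residue.
(6/17) = -1 → non-residue.
(10/17) = -1 → non-residue.
(12/17) = -1 → non-residue.
(13/17) = +1 → QR.
Total quadratic residues among the 6: 1.

1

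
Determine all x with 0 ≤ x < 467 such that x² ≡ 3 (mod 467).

166, 301

Since 467 ≡ 3 (mod 4), a square root of 3 is 3^((467+1)/4) = 3^117 mod 467.
Repeated squaring: 3^2≡9, 3^4≡81, 3^8≡23, 3^16≡62, 3^32≡108, 3^64≡456 (mod 467).
3^117 = 3^(64+32+16+4+1) ≡ 301 (mod 467).
Check: 301² = 90601 ≡ 3 (mod 467). The two roots are 166 and 301.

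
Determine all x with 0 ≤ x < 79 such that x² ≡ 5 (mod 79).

Since 79 ≡ 3 (mod 4), a square root of 5 is 5^((79+1)/4) = 5^20 mod 79.
Repeated squaring: 5^2≡25, 5^4≡72, 5^8≡49, 5^16≡31 (mod 79).
5^20 = 5^(16+4) ≡ 20 (mod 79).
Check: 20² = 400 ≡ 5 (mod 79). The two roots are 20 and 59.

20, 59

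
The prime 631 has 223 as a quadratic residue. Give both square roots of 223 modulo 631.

Since 631 ≡ 3 (mod 4), a square root of 223 is 223^((631+1)/4) = 223^158 mod 631.
Repeated squaring: 223^2≡511, 223^4≡518, 223^8≡149, 223^16≡116, 223^32≡205, 223^64≡379, 223^128≡404 (mod 631).
223^158 = 223^(128+16+8+4+2) ≡ 46 (mod 631).
Check: 46² = 2116 ≡ 223 (mod 631). The two roots are 46 and 585.

46, 585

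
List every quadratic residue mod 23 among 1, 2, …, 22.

1 2 3 4 6 8 9 12 13 16 18

Square k = 1,…,11 (k and 23−k give the same square):
1²=1, 2²=4, 3²=9, 4²=16, 5²≡2, 6²≡13, 7²≡3, 8²≡18, 9²≡12, 10²≡8, 11²≡6 (mod 23).
So the quadratic residues mod 23 are {1, 2, 3, 4, 6, 8, 9, 12, 13, 16, 18}.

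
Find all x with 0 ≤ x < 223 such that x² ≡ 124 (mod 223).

74, 149

Since 223 ≡ 3 (mod 4), a square root of 124 is 124^((223+1)/4) = 124^56 mod 223.
Repeated squaring: 124^2≡212, 124^4≡121, 124^8≡146, 124^16≡131, 124^32≡213 (mod 223).
124^56 = 124^(32+16+8) ≡ 74 (mod 223).
Check: 74² = 5476 ≡ 124 (mod 223). The two roots are 74 and 149.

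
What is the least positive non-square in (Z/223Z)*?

(2/223) = +1, so 2 is a residue.
(3/223) = −1, so 3 is the smallest positive non-residue mod 223.

3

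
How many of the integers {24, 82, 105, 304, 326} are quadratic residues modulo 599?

4

(24/599) = +1 → QR.
(82/599) = +1 → QR.
(105/599) = -1 → non-residue.
(304/599) = +1 → QR.
(326/599) = +1 → QR.
Total quadratic residues among the 5: 4.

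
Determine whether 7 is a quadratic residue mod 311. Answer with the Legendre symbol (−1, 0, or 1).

1

Reciprocity: 7 ≡ 3 and 311 ≡ 3 (mod 4), so (7/311) = −(311/7).
Reduce top mod 7: now compute (3/7).
Reciprocity: 3 ≡ 3 and 7 ≡ 3 (mod 4), so (3/7) = −(7/3).
Reduce top mod 3: now compute (1/3).
Reached (1/3) = 1. Collecting the sign flips along the way, the symbol is +1.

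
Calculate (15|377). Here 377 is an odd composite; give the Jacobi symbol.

1

Reciprocity: 15 ≡ 3 and 377 ≡ 1 (mod 4), so (15/377) = +(377/15).
Reduce top mod 15: now compute (2/15).
Pull out 2: since 15 ≡ 7 (mod 8), (2/15) = +1.
Reached (1/15) = 1. Collecting the sign flips along the way, the symbol is +1.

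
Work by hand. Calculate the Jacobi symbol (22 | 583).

0

Pull out 2: since 583 ≡ 7 (mod 8), (2/583) = +1.
Reciprocity: 11 ≡ 3 and 583 ≡ 3 (mod 4), so (11/583) = −(583/11).
Reduce top mod 11: now compute (0/11).
Top reduces to 0: gcd > 1, so the symbol is 0.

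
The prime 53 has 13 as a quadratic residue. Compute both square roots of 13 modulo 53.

15, 38

53 ≡ 1 (mod 4), so we find a root by search.
Trying successive values, 15² = 225 ≡ 13 (mod 53). The other root is 53 − 15 = 38.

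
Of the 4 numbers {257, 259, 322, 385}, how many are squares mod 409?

(257/409) = -1 → non-residue.
(259/409) = +1 → QR.
(322/409) = -1 → non-residue.
(385/409) = +1 → QR.
Total quadratic residues among the 4: 2.

2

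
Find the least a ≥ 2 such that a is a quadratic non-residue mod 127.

3

(2/127) = +1, so 2 is a residue.
(3/127) = −1, so 3 is the smallest positive non-residue mod 127.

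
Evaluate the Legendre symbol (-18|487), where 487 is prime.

-1

First reduce: -18 ≡ 469 (mod 487).
Reciprocity: 469 ≡ 1 and 487 ≡ 3 (mod 4), so (469/487) = +(487/469).
Reduce top mod 469: now compute (18/469).
Pull out 2: since 469 ≡ 5 (mod 8), (2/469) = -1.
Reciprocity: 9 ≡ 1 and 469 ≡ 1 (mod 4), so (9/469) = +(469/9).
Reduce top mod 9: now compute (1/9).
Reached (1/9) = 1. Collecting the sign flips along the way, the symbol is -1.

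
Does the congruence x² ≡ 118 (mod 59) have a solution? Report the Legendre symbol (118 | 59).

First reduce: 118 ≡ 0 (mod 59).
Top reduces to 0: gcd > 1, so the symbol is 0.

0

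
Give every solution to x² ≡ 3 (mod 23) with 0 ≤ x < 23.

7, 16

Since 23 ≡ 3 (mod 4), a square root of 3 is 3^((23+1)/4) = 3^6 mod 23.
Repeated squaring: 3^2≡9, 3^4≡12 (mod 23).
3^6 = 3^(4+2) ≡ 16 (mod 23).
Check: 16² = 256 ≡ 3 (mod 23). The two roots are 7 and 16.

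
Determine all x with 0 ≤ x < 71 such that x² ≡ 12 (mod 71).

15, 56

Since 71 ≡ 3 (mod 4), a square root of 12 is 12^((71+1)/4) = 12^18 mod 71.
Repeated squaring: 12^2≡2, 12^4≡4, 12^8≡16, 12^16≡43 (mod 71).
12^18 = 12^(16+2) ≡ 15 (mod 71).
Check: 15² = 225 ≡ 12 (mod 71). The two roots are 15 and 56.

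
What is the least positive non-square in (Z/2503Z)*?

3

(2/2503) = +1, so 2 is a residue.
(3/2503) = −1, so 3 is the smallest positive non-residue mod 2503.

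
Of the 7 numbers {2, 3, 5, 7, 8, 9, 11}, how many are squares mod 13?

2

(2/13) = -1 → non-residue.
(3/13) = +1 → QR.
(5/13) = -1 → non-residue.
(7/13) = -1 → non-residue.
(8/13) = -1 → non-residue.
(9/13) = +1 → QR.
(11/13) = -1 → non-residue.
Total quadratic residues among the 7: 2.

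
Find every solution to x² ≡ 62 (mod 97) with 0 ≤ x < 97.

97 ≡ 1 (mod 4), so we find a root by search.
Trying successive values, 16² = 256 ≡ 62 (mod 97). The other root is 97 − 16 = 81.

16, 81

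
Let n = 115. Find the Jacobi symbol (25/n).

0

Reciprocity: 25 ≡ 1 and 115 ≡ 3 (mod 4), so (25/115) = +(115/25).
Reduce top mod 25: now compute (15/25).
Reciprocity: 15 ≡ 3 and 25 ≡ 1 (mod 4), so (15/25) = +(25/15).
Reduce top mod 15: now compute (10/15).
Pull out 2: since 15 ≡ 7 (mod 8), (2/15) = +1.
Reciprocity: 5 ≡ 1 and 15 ≡ 3 (mod 4), so (5/15) = +(15/5).
Reduce top mod 5: now compute (0/5).
Top reduces to 0: gcd > 1, so the symbol is 0.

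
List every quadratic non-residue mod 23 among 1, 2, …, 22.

Square k = 1,…,11 (k and 23−k give the same square):
1²=1, 2²=4, 3²=9, 4²=16, 5²≡2, 6²≡13, 7²≡3, 8²≡18, 9²≡12, 10²≡8, 11²≡6 (mod 23).
The residues are {1, 2, 3, 4, 6, 8, 9, 12, 13, 16, 18}; the non-residues are the remaining 11 nonzero classes.

5 7 10 11 14 15 17 19 20 21 22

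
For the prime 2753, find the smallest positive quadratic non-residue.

3

(2/2753) = +1, so 2 is a residue.
(3/2753) = −1, so 3 is the smallest positive non-residue mod 2753.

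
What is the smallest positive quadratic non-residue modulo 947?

(2/947) = −1, so 2 is the smallest positive non-residue mod 947.

2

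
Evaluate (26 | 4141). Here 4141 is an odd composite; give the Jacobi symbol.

1

Pull out 2: since 4141 ≡ 5 (mod 8), (2/4141) = -1.
Reciprocity: 13 ≡ 1 and 4141 ≡ 1 (mod 4), so (13/4141) = +(4141/13).
Reduce top mod 13: now compute (7/13).
Reciprocity: 7 ≡ 3 and 13 ≡ 1 (mod 4), so (7/13) = +(13/7).
Reduce top mod 7: now compute (6/7).
Pull out 2: since 7 ≡ 7 (mod 8), (2/7) = +1.
Reciprocity: 3 ≡ 3 and 7 ≡ 3 (mod 4), so (3/7) = −(7/3).
Reduce top mod 3: now compute (1/3).
Reached (1/3) = 1. Collecting the sign flips along the way, the symbol is +1.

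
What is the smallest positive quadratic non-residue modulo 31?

(2/31) = +1, so 2 is a residue.
(3/31) = −1, so 3 is the smallest positive non-residue mod 31.

3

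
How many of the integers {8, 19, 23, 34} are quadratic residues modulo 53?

0

(8/53) = -1 → non-residue.
(19/53) = -1 → non-residue.
(23/53) = -1 → non-residue.
(34/53) = -1 → non-residue.
Total quadratic residues among the 4: 0.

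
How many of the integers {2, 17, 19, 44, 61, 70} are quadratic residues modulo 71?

(2/71) = +1 → QR.
(17/71) = -1 → non-residue.
(19/71) = +1 → QR.
(44/71) = -1 → non-residue.
(61/71) = -1 → non-residue.
(70/71) = -1 → non-residue.
Total quadratic residues among the 6: 2.

2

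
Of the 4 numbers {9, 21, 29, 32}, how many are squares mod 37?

2

(9/37) = +1 → QR.
(21/37) = +1 → QR.
(29/37) = -1 → non-residue.
(32/37) = -1 → non-residue.
Total quadratic residues among the 4: 2.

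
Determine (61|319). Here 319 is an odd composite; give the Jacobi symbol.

Reciprocity: 61 ≡ 1 and 319 ≡ 3 (mod 4), so (61/319) = +(319/61).
Reduce top mod 61: now compute (14/61).
Pull out 2: since 61 ≡ 5 (mod 8), (2/61) = -1.
Reciprocity: 7 ≡ 3 and 61 ≡ 1 (mod 4), so (7/61) = +(61/7).
Reduce top mod 7: now compute (5/7).
Reciprocity: 5 ≡ 1 and 7 ≡ 3 (mod 4), so (5/7) = +(7/5).
Reduce top mod 5: now compute (2/5).
Pull out 2: since 5 ≡ 5 (mod 8), (2/5) = -1.
Reached (1/5) = 1. Collecting the sign flips along the way, the symbol is +1.

1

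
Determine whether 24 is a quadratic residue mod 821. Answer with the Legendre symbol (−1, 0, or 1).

1

Pull out 2^3: since 821 ≡ 5 (mod 8), (2/821) = -1, so (2/821)^3 = -1.
Reciprocity: 3 ≡ 3 and 821 ≡ 1 (mod 4), so (3/821) = +(821/3).
Reduce top mod 3: now compute (2/3).
Pull out 2: since 3 ≡ 3 (mod 8), (2/3) = -1.
Reached (1/3) = 1. Collecting the sign flips along the way, the symbol is +1.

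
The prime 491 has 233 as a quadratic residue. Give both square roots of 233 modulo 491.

235, 256

Since 491 ≡ 3 (mod 4), a square root of 233 is 233^((491+1)/4) = 233^123 mod 491.
Repeated squaring: 233^2≡279, 233^4≡263, 233^8≡429, 233^16≡407, 233^32≡182, 233^64≡227 (mod 491).
233^123 = 233^(64+32+16+8+2+1) ≡ 256 (mod 491).
Check: 256² = 65536 ≡ 233 (mod 491). The two roots are 235 and 256.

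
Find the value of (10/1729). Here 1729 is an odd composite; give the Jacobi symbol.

1

Pull out 2: since 1729 ≡ 1 (mod 8), (2/1729) = +1.
Reciprocity: 5 ≡ 1 and 1729 ≡ 1 (mod 4), so (5/1729) = +(1729/5).
Reduce top mod 5: now compute (4/5).
Pull out 2^2: since 5 ≡ 5 (mod 8), (2/5) = -1, so (2/5)^2 = +1.
Reached (1/5) = 1. Collecting the sign flips along the way, the symbol is +1.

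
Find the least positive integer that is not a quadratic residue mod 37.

2

(2/37) = −1, so 2 is the smallest positive non-residue mod 37.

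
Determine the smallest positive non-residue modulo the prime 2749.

(2/2749) = −1, so 2 is the smallest positive non-residue mod 2749.

2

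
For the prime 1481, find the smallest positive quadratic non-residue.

(2/1481) = +1, so 2 is a residue.
(3/1481) = −1, so 3 is the smallest positive non-residue mod 1481.

3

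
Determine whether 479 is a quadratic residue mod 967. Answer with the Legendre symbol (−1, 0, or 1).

Euler's criterion: (479/967) ≡ 479^483 (mod 967).
479^2 ≡ 262 (mod 967)
479^4 ≡ 954 (mod 967)
479^8 ≡ 169 (mod 967)
479^16 ≡ 518 (mod 967)
479^32 ≡ 465 (mod 967)
479^64 ≡ 584 (mod 967)
479^128 ≡ 672 (mod 967)
479^256 ≡ 962 (mod 967)
479^483 = 479^(256+128+64+32+2+1) ≡ 966 (mod 967).
Result is 966 ≡ −1, so (479/967) = −1.

-1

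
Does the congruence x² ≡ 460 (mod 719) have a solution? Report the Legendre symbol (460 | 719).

Pull out 2^2: since 719 ≡ 7 (mod 8), (2/719) = +1, so (2/719)^2 = +1.
Reciprocity: 115 ≡ 3 and 719 ≡ 3 (mod 4), so (115/719) = −(719/115).
Reduce top mod 115: now compute (29/115).
Reciprocity: 29 ≡ 1 and 115 ≡ 3 (mod 4), so (29/115) = +(115/29).
Reduce top mod 29: now compute (28/29).
Pull out 2^2: since 29 ≡ 5 (mod 8), (2/29) = -1, so (2/29)^2 = +1.
Reciprocity: 7 ≡ 3 and 29 ≡ 1 (mod 4), so (7/29) = +(29/7).
Reduce top mod 7: now compute (1/7).
Reached (1/7) = 1. Collecting the sign flips along the way, the symbol is -1.

-1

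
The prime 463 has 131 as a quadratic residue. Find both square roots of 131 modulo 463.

69, 394

Since 463 ≡ 3 (mod 4), a square root of 131 is 131^((463+1)/4) = 131^116 mod 463.
Repeated squaring: 131^2≡30, 131^4≡437, 131^8≡213, 131^16≡458, 131^32≡25, 131^64≡162 (mod 463).
131^116 = 131^(64+32+16+4) ≡ 69 (mod 463).
Check: 69² = 4761 ≡ 131 (mod 463). The two roots are 69 and 394.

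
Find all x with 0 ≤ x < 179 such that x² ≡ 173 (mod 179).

50, 129

Since 179 ≡ 3 (mod 4), a square root of 173 is 173^((179+1)/4) = 173^45 mod 179.
Repeated squaring: 173^2≡36, 173^4≡43, 173^8≡59, 173^16≡80, 173^32≡135 (mod 179).
173^45 = 173^(32+8+4+1) ≡ 129 (mod 179).
Check: 129² = 16641 ≡ 173 (mod 179). The two roots are 50 and 129.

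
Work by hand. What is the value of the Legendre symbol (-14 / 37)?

First reduce: -14 ≡ 23 (mod 37).
Reciprocity: 23 ≡ 3 and 37 ≡ 1 (mod 4), so (23/37) = +(37/23).
Reduce top mod 23: now compute (14/23).
Pull out 2: since 23 ≡ 7 (mod 8), (2/23) = +1.
Reciprocity: 7 ≡ 3 and 23 ≡ 3 (mod 4), so (7/23) = −(23/7).
Reduce top mod 7: now compute (2/7).
Pull out 2: since 7 ≡ 7 (mod 8), (2/7) = +1.
Reached (1/7) = 1. Collecting the sign flips along the way, the symbol is -1.

-1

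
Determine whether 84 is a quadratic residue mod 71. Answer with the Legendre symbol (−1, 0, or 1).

-1

First reduce: 84 ≡ 13 (mod 71).
Reciprocity: 13 ≡ 1 and 71 ≡ 3 (mod 4), so (13/71) = +(71/13).
Reduce top mod 13: now compute (6/13).
Pull out 2: since 13 ≡ 5 (mod 8), (2/13) = -1.
Reciprocity: 3 ≡ 3 and 13 ≡ 1 (mod 4), so (3/13) = +(13/3).
Reduce top mod 3: now compute (1/3).
Reached (1/3) = 1. Collecting the sign flips along the way, the symbol is -1.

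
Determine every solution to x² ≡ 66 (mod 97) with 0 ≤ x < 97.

39, 58

97 ≡ 1 (mod 4), so we find a root by search.
Trying successive values, 39² = 1521 ≡ 66 (mod 97). The other root is 97 − 39 = 58.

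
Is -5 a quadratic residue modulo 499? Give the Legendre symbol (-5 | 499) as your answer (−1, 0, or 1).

Euler's criterion: (-5/499) ≡ 494^249 (mod 499).
494^2 ≡ 25 (mod 499)
494^4 ≡ 126 (mod 499)
494^8 ≡ 407 (mod 499)
494^16 ≡ 480 (mod 499)
494^32 ≡ 361 (mod 499)
494^64 ≡ 82 (mod 499)
494^128 ≡ 237 (mod 499)
494^249 = 494^(128+64+32+16+8+1) ≡ 498 (mod 499).
Result is 498 ≡ −1, so (-5/499) = −1.

-1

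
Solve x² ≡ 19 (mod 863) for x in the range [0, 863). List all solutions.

93, 770

Since 863 ≡ 3 (mod 4), a square root of 19 is 19^((863+1)/4) = 19^216 mod 863.
Repeated squaring: 19^2≡361, 19^4≡8, 19^8≡64, 19^16≡644, 19^32≡496, 19^64≡61, 19^128≡269 (mod 863).
19^216 = 19^(128+64+16+8) ≡ 93 (mod 863).
Check: 93² = 8649 ≡ 19 (mod 863). The two roots are 93 and 770.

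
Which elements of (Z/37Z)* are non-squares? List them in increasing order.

Square k = 1,…,18 (k and 37−k give the same square):
1²=1, 2²=4, 3²=9, 4²=16, 5²=25, 6²=36, 7²≡12, 8²≡27, 9²≡7, 10²≡26, 11²≡10, 12²≡33, 13²≡21, 14²≡11, 15²≡3, 16²≡34, 17²≡30, 18²≡28 (mod 37).
The residues are {1, 3, 4, 7, 9, 10, 11, 12, 16, 21, 25, 26, 27, 28, 30, 33, 34, 36}; the non-residues are the remaining 18 nonzero classes.

2, 5, 6, 8, 13, 14, 15, 17, 18, 19, 20, 22, 23, 24, 29, 31, 32, 35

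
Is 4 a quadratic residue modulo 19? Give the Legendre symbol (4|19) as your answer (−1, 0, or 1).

1

Pull out 2^2: since 19 ≡ 3 (mod 8), (2/19) = -1, so (2/19)^2 = +1.
Reached (1/19) = 1. Collecting the sign flips along the way, the symbol is +1.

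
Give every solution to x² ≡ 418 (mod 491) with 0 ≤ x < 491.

Since 491 ≡ 3 (mod 4), a square root of 418 is 418^((491+1)/4) = 418^123 mod 491.
Repeated squaring: 418^2≡419, 418^4≡274, 418^8≡444, 418^16≡245, 418^32≡123, 418^64≡399 (mod 491).
418^123 = 418^(64+32+16+8+2+1) ≡ 58 (mod 491).
Check: 58² = 3364 ≡ 418 (mod 491). The two roots are 58 and 433.

58, 433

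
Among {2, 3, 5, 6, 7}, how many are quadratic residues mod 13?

1

(2/13) = -1 → non-residue.
(3/13) = +1 → QR.
(5/13) = -1 → non-residue.
(6/13) = -1 → non-residue.
(7/13) = -1 → non-residue.
Total quadratic residues among the 5: 1.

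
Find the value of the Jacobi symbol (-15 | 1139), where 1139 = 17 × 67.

First reduce: -15 ≡ 1124 (mod 1139).
Pull out 2^2: since 1139 ≡ 3 (mod 8), (2/1139) = -1, so (2/1139)^2 = +1.
Reciprocity: 281 ≡ 1 and 1139 ≡ 3 (mod 4), so (281/1139) = +(1139/281).
Reduce top mod 281: now compute (15/281).
Reciprocity: 15 ≡ 3 and 281 ≡ 1 (mod 4), so (15/281) = +(281/15).
Reduce top mod 15: now compute (11/15).
Reciprocity: 11 ≡ 3 and 15 ≡ 3 (mod 4), so (11/15) = −(15/11).
Reduce top mod 11: now compute (4/11).
Pull out 2^2: since 11 ≡ 3 (mod 8), (2/11) = -1, so (2/11)^2 = +1.
Reached (1/11) = 1. Collecting the sign flips along the way, the symbol is -1.

-1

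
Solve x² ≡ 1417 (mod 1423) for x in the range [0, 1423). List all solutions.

Since 1423 ≡ 3 (mod 4), a square root of 1417 is 1417^((1423+1)/4) = 1417^356 mod 1423.
Repeated squaring: 1417^2≡36, 1417^4≡1296, 1417^8≡476, 1417^16≡319, 1417^32≡728, 1417^64≡628, 1417^128≡213, 1417^256≡1256 (mod 1423).
1417^356 = 1417^(256+64+32+4) ≡ 961 (mod 1423).
Check: 961² = 923521 ≡ 1417 (mod 1423). The two roots are 462 and 961.

462, 961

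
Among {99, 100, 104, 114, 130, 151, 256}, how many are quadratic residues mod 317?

(99/317) = +1 → QR.
(100/317) = +1 → QR.
(104/317) = +1 → QR.
(114/317) = -1 → non-residue.
(130/317) = -1 → non-residue.
(151/317) = -1 → non-residue.
(256/317) = +1 → QR.
Total quadratic residues among the 7: 4.

4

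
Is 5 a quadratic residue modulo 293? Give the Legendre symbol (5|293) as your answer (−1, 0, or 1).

-1

Reciprocity: 5 ≡ 1 and 293 ≡ 1 (mod 4), so (5/293) = +(293/5).
Reduce top mod 5: now compute (3/5).
Reciprocity: 3 ≡ 3 and 5 ≡ 1 (mod 4), so (3/5) = +(5/3).
Reduce top mod 3: now compute (2/3).
Pull out 2: since 3 ≡ 3 (mod 8), (2/3) = -1.
Reached (1/3) = 1. Collecting the sign flips along the way, the symbol is -1.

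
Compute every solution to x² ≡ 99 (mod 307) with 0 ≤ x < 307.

75, 232

Since 307 ≡ 3 (mod 4), a square root of 99 is 99^((307+1)/4) = 99^77 mod 307.
Repeated squaring: 99^2≡284, 99^4≡222, 99^8≡164, 99^16≡187, 99^32≡278, 99^64≡227 (mod 307).
99^77 = 99^(64+8+4+1) ≡ 232 (mod 307).
Check: 232² = 53824 ≡ 99 (mod 307). The two roots are 75 and 232.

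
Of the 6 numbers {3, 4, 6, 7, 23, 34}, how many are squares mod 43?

3

(3/43) = -1 → non-residue.
(4/43) = +1 → QR.
(6/43) = +1 → QR.
(7/43) = -1 → non-residue.
(23/43) = +1 → QR.
(34/43) = -1 → non-residue.
Total quadratic residues among the 6: 3.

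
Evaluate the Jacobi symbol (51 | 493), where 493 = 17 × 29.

Reciprocity: 51 ≡ 3 and 493 ≡ 1 (mod 4), so (51/493) = +(493/51).
Reduce top mod 51: now compute (34/51).
Pull out 2: since 51 ≡ 3 (mod 8), (2/51) = -1.
Reciprocity: 17 ≡ 1 and 51 ≡ 3 (mod 4), so (17/51) = +(51/17).
Reduce top mod 17: now compute (0/17).
Top reduces to 0: gcd > 1, so the symbol is 0.

0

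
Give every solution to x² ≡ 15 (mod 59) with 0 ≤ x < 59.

29, 30

Since 59 ≡ 3 (mod 4), a square root of 15 is 15^((59+1)/4) = 15^15 mod 59.
Repeated squaring: 15^2≡48, 15^4≡3, 15^8≡9 (mod 59).
15^15 = 15^(8+4+2+1) ≡ 29 (mod 59).
Check: 29² = 841 ≡ 15 (mod 59). The two roots are 29 and 30.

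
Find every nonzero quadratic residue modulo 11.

1,3,4,5,9

Square k = 1,…,5 (k and 11−k give the same square):
1²=1, 2²=4, 3²=9, 4²≡5, 5²≡3 (mod 11).
So the quadratic residues mod 11 are {1, 3, 4, 5, 9}.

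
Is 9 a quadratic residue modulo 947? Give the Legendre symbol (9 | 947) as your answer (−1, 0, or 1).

1

Reciprocity: 9 ≡ 1 and 947 ≡ 3 (mod 4), so (9/947) = +(947/9).
Reduce top mod 9: now compute (2/9).
Pull out 2: since 9 ≡ 1 (mod 8), (2/9) = +1.
Reached (1/9) = 1. Collecting the sign flips along the way, the symbol is +1.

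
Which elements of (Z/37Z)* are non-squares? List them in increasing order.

2, 5, 6, 8, 13, 14, 15, 17, 18, 19, 20, 22, 23, 24, 29, 31, 32, 35

Square k = 1,…,18 (k and 37−k give the same square):
1²=1, 2²=4, 3²=9, 4²=16, 5²=25, 6²=36, 7²≡12, 8²≡27, 9²≡7, 10²≡26, 11²≡10, 12²≡33, 13²≡21, 14²≡11, 15²≡3, 16²≡34, 17²≡30, 18²≡28 (mod 37).
The residues are {1, 3, 4, 7, 9, 10, 11, 12, 16, 21, 25, 26, 27, 28, 30, 33, 34, 36}; the non-residues are the remaining 18 nonzero classes.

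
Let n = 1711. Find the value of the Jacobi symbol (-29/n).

0

First reduce: -29 ≡ 1682 (mod 1711).
Pull out 2: since 1711 ≡ 7 (mod 8), (2/1711) = +1.
Reciprocity: 841 ≡ 1 and 1711 ≡ 3 (mod 4), so (841/1711) = +(1711/841).
Reduce top mod 841: now compute (29/841).
Reciprocity: 29 ≡ 1 and 841 ≡ 1 (mod 4), so (29/841) = +(841/29).
Reduce top mod 29: now compute (0/29).
Top reduces to 0: gcd > 1, so the symbol is 0.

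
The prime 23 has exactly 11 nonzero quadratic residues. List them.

Square k = 1,…,11 (k and 23−k give the same square):
1²=1, 2²=4, 3²=9, 4²=16, 5²≡2, 6²≡13, 7²≡3, 8²≡18, 9²≡12, 10²≡8, 11²≡6 (mod 23).
So the quadratic residues mod 23 are {1, 2, 3, 4, 6, 8, 9, 12, 13, 16, 18}.

1 2 3 4 6 8 9 12 13 16 18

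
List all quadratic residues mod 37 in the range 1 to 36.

1,3,4,7,9,10,11,12,16,21,25,26,27,28,30,33,34,36

Square k = 1,…,18 (k and 37−k give the same square):
1²=1, 2²=4, 3²=9, 4²=16, 5²=25, 6²=36, 7²≡12, 8²≡27, 9²≡7, 10²≡26, 11²≡10, 12²≡33, 13²≡21, 14²≡11, 15²≡3, 16²≡34, 17²≡30, 18²≡28 (mod 37).
So the quadratic residues mod 37 are {1, 3, 4, 7, 9, 10, 11, 12, 16, 21, 25, 26, 27, 28, 30, 33, 34, 36}.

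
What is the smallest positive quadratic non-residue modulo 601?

(2/601) = +1, so 2 is a residue.
(3/601) = +1, so 3 is a residue.
(4/601) = +1, so 4 is a residue.
(5/601) = +1, so 5 is a residue.
(6/601) = +1, so 6 is a residue.
(7/601) = −1, so 7 is the smallest positive non-residue mod 601.

7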